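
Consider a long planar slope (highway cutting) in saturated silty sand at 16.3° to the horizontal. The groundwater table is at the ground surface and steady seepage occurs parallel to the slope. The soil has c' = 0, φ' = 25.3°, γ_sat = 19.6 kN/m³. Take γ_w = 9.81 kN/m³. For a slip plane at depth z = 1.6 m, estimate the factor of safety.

FS = 0.81

With seepage parallel to the slope and the water table at the surface, the effective normal stress on the slip plane uses the buoyant unit weight γ' = γ_sat − γ_w while the driving shear stress uses γ_sat:
FS = [c' + γ' z cos²β tanφ'] / [γ_sat z sinβ cosβ]
(For c' = 0 this reduces to FS = (γ'/γ_sat)·tanφ'/tanβ.)
γ' = 19.6 − 9.81 = 9.79 kN/m³
Numerator = 0.0 + 9.79·1.6·cos²16.3°·tan25.3° = 0.0 + 9.79·1.6·0.9212·0.4727 = 6.821 kPa
Denominator = 19.6·1.6·sin16.3°·cos16.3° = 19.6·1.6·0.2807·0.9598 = 8.448 kPa
FS = 6.821 / 8.448 = 0.807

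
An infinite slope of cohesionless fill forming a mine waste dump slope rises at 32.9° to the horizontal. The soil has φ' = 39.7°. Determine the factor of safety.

For a dry cohesionless infinite slope the factor of safety is FS = tanφ' / tanβ.
FS = tan39.7° / tan32.9° = 0.8302 / 0.6469 = 1.283

FS = 1.28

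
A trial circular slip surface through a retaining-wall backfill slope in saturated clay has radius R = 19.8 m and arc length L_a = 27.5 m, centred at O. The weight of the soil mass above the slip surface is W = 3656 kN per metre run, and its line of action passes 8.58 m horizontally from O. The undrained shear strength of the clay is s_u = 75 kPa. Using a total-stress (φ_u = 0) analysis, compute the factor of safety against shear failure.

Taking moments about the centre O, the resisting moment is provided by the undrained shear strength acting along the arc:
M_R = s_u·L_a·R = 75·27.50·19.8 = 40837.5 kN·m/m
M_D = W·d = 3656·8.58 = 31368.5 kN·m/m
FS = M_R / M_D = 40837.5 / 31368.5 = 1.302

FS = 1.30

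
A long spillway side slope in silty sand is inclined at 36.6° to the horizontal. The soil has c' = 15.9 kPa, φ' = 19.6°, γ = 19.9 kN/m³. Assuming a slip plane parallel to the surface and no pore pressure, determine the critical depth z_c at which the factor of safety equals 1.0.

Setting FS = 1.00 in FS = [c' + γz cos²β tanφ'] / [γz sinβ cosβ] and solving for z:
z = c' / [γ cosβ (FS·sinβ − cosβ·tanφ')]
  = 15.9 / [19.9·cos36.6°·(1.00·sin36.6° − cos36.6°·tan19.6°)]
  = 15.9 / [19.9·0.8028·(1.00·0.5962 − 0.8028·0.3561)]
  = 15.9 / 4.9582 = 3.207 m

z_c = 3.21 m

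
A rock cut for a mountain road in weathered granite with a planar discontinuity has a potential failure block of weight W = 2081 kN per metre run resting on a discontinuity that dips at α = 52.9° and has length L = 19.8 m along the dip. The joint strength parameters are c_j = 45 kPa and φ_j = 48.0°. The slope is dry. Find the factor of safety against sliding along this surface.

FS = 1.38

Resolving the block weight along and normal to the plane and applying the Mohr–Coulomb strength on the joint:
N' = W cosα = 2081·cos52.9° = 1255.3 kN/m
Driving force T = W sinα = 2081·sin52.9° = 1659.8 kN/m
Resisting force R = c_j·L + N'·tanφ_j = 45·19.8 + 1255.3·tan48.0° = 891.0 + 1394.1 = 2285.1 kN/m
FS = R / T = 2285.1 / 1659.8 = 1.377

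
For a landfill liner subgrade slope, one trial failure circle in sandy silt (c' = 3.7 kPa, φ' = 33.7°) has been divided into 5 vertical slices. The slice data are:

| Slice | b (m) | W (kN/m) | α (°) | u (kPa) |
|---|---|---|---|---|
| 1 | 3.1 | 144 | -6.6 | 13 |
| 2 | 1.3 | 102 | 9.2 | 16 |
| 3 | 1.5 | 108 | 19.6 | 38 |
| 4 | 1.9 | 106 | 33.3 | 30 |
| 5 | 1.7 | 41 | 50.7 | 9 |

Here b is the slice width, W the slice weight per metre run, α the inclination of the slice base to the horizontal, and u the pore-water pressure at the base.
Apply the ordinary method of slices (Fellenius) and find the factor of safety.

Ordinary method of slices: FS = Σ[c'·Δl_i + (W_i cosα_i − u_i·Δl_i)·tanφ'] / Σ W_i sinα_i, with Δl_i = b_i / cosα_i.
Slice 1: Δl = 3.1/cos(-6.6°) = 3.121 m; N'_1 = 144·cos(-6.6°) − 13·3.121 = 102.5; c'Δl = 11.55; W sinα = -16.6
Slice 2: Δl = 1.3/cos9.2° = 1.317 m; N'_2 = 102·cos9.2° − 16·1.317 = 79.6; c'Δl = 4.87; W sinα = 16.3
Slice 3: Δl = 1.5/cos19.6° = 1.592 m; N'_3 = 108·cos19.6° − 38·1.592 = 41.2; c'Δl = 5.89; W sinα = 36.2
Slice 4: Δl = 1.9/cos33.3° = 2.273 m; N'_4 = 106·cos33.3° − 30·2.273 = 20.4; c'Δl = 8.41; W sinα = 58.2
Slice 5: Δl = 1.7/cos50.7° = 2.684 m; N'_5 = 41·cos50.7° − 9·2.684 = 1.8; c'Δl = 9.93; W sinα = 31.7
Σc'Δl = 40.7 kN/m; ΣN' = 245.5 kN/m; ΣW sinα = 125.9 kN/m
Resisting = 40.7 + 245.5·tan33.7° = 40.7 + 163.8 = 204.4 kN/m
FS = 204.4 / 125.9 = 1.623

FS = 1.62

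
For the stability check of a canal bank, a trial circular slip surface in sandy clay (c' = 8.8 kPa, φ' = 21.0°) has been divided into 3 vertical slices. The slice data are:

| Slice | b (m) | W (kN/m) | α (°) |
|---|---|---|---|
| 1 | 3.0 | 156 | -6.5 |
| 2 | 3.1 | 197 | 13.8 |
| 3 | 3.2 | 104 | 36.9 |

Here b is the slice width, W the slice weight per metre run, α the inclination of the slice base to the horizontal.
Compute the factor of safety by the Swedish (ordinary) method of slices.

Ordinary method of slices: FS = Σ[c'·Δl_i + (W_i cosα_i)·tanφ'] / Σ W_i sinα_i, with Δl_i = b_i / cosα_i.
Slice 1: Δl = 3.0/cos(-6.5°) = 3.019 m; N'_1 = 156·cos(-6.5°) = 155.0; c'Δl = 26.57; W sinα = -17.7
Slice 2: Δl = 3.1/cos13.8° = 3.192 m; N'_2 = 197·cos13.8° = 191.3; c'Δl = 28.09; W sinα = 47.0
Slice 3: Δl = 3.2/cos36.9° = 4.002 m; N'_3 = 104·cos36.9° = 83.2; c'Δl = 35.21; W sinα = 62.4
Σc'Δl = 89.9 kN/m; ΣN' = 429.5 kN/m; ΣW sinα = 91.8 kN/m
Resisting = 89.9 + 429.5·tan21.0° = 89.9 + 164.9 = 254.7 kN/m
FS = 254.7 / 91.8 = 2.776

FS = 2.78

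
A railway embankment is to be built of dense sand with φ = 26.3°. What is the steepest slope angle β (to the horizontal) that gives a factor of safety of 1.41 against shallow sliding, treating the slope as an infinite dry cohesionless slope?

For an infinite dry cohesionless slope FS = tanφ/tanβ, so tanβ = tanφ / FS.
tanβ = tan26.3° / 1.41 = 0.4942 / 1.41 = 0.3505
β = arctan(0.3505) = 19.32°

β = 19.3°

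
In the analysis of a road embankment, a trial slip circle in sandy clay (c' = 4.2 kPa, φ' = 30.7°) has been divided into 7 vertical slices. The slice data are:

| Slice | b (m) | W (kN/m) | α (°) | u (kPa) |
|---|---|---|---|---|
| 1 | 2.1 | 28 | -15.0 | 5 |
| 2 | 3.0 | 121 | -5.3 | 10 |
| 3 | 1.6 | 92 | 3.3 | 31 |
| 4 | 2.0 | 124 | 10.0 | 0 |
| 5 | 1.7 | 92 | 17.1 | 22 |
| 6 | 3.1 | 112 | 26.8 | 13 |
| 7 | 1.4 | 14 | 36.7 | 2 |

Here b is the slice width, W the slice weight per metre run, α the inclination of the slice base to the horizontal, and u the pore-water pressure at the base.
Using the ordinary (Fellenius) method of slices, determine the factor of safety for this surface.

FS = 3.11

Ordinary method of slices: FS = Σ[c'·Δl_i + (W_i cosα_i − u_i·Δl_i)·tanφ'] / Σ W_i sinα_i, with Δl_i = b_i / cosα_i.
Slice 1: Δl = 2.1/cos(-15.0°) = 2.174 m; N'_1 = 28·cos(-15.0°) − 5·2.174 = 16.2; c'Δl = 9.13; W sinα = -7.2
Slice 2: Δl = 3.0/cos(-5.3°) = 3.013 m; N'_2 = 121·cos(-5.3°) − 10·3.013 = 90.4; c'Δl = 12.65; W sinα = -11.2
Slice 3: Δl = 1.6/cos3.3° = 1.603 m; N'_3 = 92·cos3.3° − 31·1.603 = 42.2; c'Δl = 6.73; W sinα = 5.3
Slice 4: Δl = 2.0/cos10.0° = 2.031 m; N'_4 = 124·cos10.0° − 0·2.031 = 122.1; c'Δl = 8.53; W sinα = 21.5
Slice 5: Δl = 1.7/cos17.1° = 1.779 m; N'_5 = 92·cos17.1° − 22·1.779 = 48.8; c'Δl = 7.47; W sinα = 27.1
Slice 6: Δl = 3.1/cos26.8° = 3.473 m; N'_6 = 112·cos26.8° − 13·3.473 = 54.8; c'Δl = 14.59; W sinα = 50.5
Slice 7: Δl = 1.4/cos36.7° = 1.746 m; N'_7 = 14·cos36.7° − 2·1.746 = 7.7; c'Δl = 7.33; W sinα = 8.4
Σc'Δl = 66.4 kN/m; ΣN' = 382.2 kN/m; ΣW sinα = 94.3 kN/m
Resisting = 66.4 + 382.2·tan30.7° = 66.4 + 226.9 = 293.4 kN/m
FS = 293.4 / 94.3 = 3.110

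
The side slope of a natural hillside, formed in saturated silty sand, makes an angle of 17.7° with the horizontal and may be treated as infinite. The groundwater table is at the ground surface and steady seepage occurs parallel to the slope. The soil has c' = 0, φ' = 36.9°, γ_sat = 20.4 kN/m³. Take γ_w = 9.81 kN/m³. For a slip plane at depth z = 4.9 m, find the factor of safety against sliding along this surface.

With seepage parallel to the slope and the water table at the surface, the effective normal stress on the slip plane uses the buoyant unit weight γ' = γ_sat − γ_w while the driving shear stress uses γ_sat:
FS = [c' + γ' z cos²β tanφ'] / [γ_sat z sinβ cosβ]
(For c' = 0 this reduces to FS = (γ'/γ_sat)·tanφ'/tanβ.)
γ' = 20.4 − 9.81 = 10.59 kN/m³
Numerator = 0.0 + 10.59·4.9·cos²17.7°·tan36.9° = 0.0 + 10.59·4.9·0.9076·0.7508 = 35.359 kPa
Denominator = 20.4·4.9·sin17.7°·cos17.7° = 20.4·4.9·0.3040·0.9527 = 28.952 kPa
FS = 35.359 / 28.952 = 1.221

FS = 1.22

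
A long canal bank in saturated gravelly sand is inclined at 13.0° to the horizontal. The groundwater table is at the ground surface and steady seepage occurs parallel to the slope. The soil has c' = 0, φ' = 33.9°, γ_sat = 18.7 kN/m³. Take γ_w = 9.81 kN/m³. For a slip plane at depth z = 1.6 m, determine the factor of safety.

FS = 1.38

With seepage parallel to the slope and the water table at the surface, the effective normal stress on the slip plane uses the buoyant unit weight γ' = γ_sat − γ_w while the driving shear stress uses γ_sat:
FS = [c' + γ' z cos²β tanφ'] / [γ_sat z sinβ cosβ]
(For c' = 0 this reduces to FS = (γ'/γ_sat)·tanφ'/tanβ.)
γ' = 18.7 − 9.81 = 8.89 kN/m³
Numerator = 0.0 + 8.89·1.6·cos²13.0°·tan33.9° = 0.0 + 8.89·1.6·0.9494·0.6720 = 9.074 kPa
Denominator = 18.7·1.6·sin13.0°·cos13.0° = 18.7·1.6·0.2250·0.9744 = 6.558 kPa
FS = 9.074 / 6.558 = 1.384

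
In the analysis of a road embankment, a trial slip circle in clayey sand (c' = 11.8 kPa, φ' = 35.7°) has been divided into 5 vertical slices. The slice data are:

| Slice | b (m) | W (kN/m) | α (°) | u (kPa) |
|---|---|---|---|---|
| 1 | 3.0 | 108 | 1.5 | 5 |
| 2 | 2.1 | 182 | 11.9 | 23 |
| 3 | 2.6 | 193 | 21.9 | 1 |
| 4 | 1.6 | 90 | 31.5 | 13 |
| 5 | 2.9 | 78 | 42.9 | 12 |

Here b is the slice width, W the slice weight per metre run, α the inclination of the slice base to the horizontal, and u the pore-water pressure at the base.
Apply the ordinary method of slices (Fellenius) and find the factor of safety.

FS = 2.32

Ordinary method of slices: FS = Σ[c'·Δl_i + (W_i cosα_i − u_i·Δl_i)·tanφ'] / Σ W_i sinα_i, with Δl_i = b_i / cosα_i.
Slice 1: Δl = 3.0/cos1.5° = 3.001 m; N'_1 = 108·cos1.5° − 5·3.001 = 93.0; c'Δl = 35.41; W sinα = 2.8
Slice 2: Δl = 2.1/cos11.9° = 2.146 m; N'_2 = 182·cos11.9° − 23·2.146 = 128.7; c'Δl = 25.32; W sinα = 37.5
Slice 3: Δl = 2.6/cos21.9° = 2.802 m; N'_3 = 193·cos21.9° − 1·2.802 = 176.3; c'Δl = 33.07; W sinα = 72.0
Slice 4: Δl = 1.6/cos31.5° = 1.877 m; N'_4 = 90·cos31.5° − 13·1.877 = 52.3; c'Δl = 22.14; W sinα = 47.0
Slice 5: Δl = 2.9/cos42.9° = 3.959 m; N'_5 = 78·cos42.9° − 12·3.959 = 9.6; c'Δl = 46.71; W sinα = 53.1
Σc'Δl = 162.7 kN/m; ΣN' = 459.9 kN/m; ΣW sinα = 212.5 kN/m
Resisting = 162.7 + 459.9·tan35.7° = 162.7 + 330.5 = 493.2 kN/m
FS = 493.2 / 212.5 = 2.321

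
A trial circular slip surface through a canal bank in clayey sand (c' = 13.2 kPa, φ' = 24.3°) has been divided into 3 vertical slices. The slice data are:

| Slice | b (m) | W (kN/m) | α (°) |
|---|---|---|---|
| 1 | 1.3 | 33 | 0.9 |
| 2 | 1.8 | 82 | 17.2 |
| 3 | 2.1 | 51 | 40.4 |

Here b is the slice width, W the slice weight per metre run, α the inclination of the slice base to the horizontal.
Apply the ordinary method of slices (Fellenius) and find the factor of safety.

Ordinary method of slices: FS = Σ[c'·Δl_i + (W_i cosα_i)·tanφ'] / Σ W_i sinα_i, with Δl_i = b_i / cosα_i.
Slice 1: Δl = 1.3/cos0.9° = 1.300 m; N'_1 = 33·cos0.9° = 33.0; c'Δl = 17.16; W sinα = 0.5
Slice 2: Δl = 1.8/cos17.2° = 1.884 m; N'_2 = 82·cos17.2° = 78.3; c'Δl = 24.87; W sinα = 24.2
Slice 3: Δl = 2.1/cos40.4° = 2.758 m; N'_3 = 51·cos40.4° = 38.8; c'Δl = 36.40; W sinα = 33.1
Σc'Δl = 78.4 kN/m; ΣN' = 150.2 kN/m; ΣW sinα = 57.8 kN/m
Resisting = 78.4 + 150.2·tan24.3° = 78.4 + 67.8 = 146.2 kN/m
FS = 146.2 / 57.8 = 2.529

FS = 2.53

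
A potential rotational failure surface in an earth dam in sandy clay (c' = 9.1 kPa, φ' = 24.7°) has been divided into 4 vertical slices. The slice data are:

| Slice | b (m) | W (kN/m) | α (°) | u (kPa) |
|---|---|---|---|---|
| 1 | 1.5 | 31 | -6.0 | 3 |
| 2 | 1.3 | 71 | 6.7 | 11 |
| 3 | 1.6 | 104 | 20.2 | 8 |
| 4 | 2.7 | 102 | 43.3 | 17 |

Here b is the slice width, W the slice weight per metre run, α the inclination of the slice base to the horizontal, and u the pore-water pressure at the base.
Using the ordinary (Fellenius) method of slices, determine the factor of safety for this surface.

Ordinary method of slices: FS = Σ[c'·Δl_i + (W_i cosα_i − u_i·Δl_i)·tanφ'] / Σ W_i sinα_i, with Δl_i = b_i / cosα_i.
Slice 1: Δl = 1.5/cos(-6.0°) = 1.508 m; N'_1 = 31·cos(-6.0°) − 3·1.508 = 26.3; c'Δl = 13.73; W sinα = -3.2
Slice 2: Δl = 1.3/cos6.7° = 1.309 m; N'_2 = 71·cos6.7° − 11·1.309 = 56.1; c'Δl = 11.91; W sinα = 8.3
Slice 3: Δl = 1.6/cos20.2° = 1.705 m; N'_3 = 104·cos20.2° − 8·1.705 = 84.0; c'Δl = 15.51; W sinα = 35.9
Slice 4: Δl = 2.7/cos43.3° = 3.710 m; N'_4 = 102·cos43.3° − 17·3.710 = 11.2; c'Δl = 33.76; W sinα = 70.0
Σc'Δl = 74.9 kN/m; ΣN' = 177.6 kN/m; ΣW sinα = 110.9 kN/m
Resisting = 74.9 + 177.6·tan24.7° = 74.9 + 81.7 = 156.6 kN/m
FS = 156.6 / 110.9 = 1.412

FS = 1.41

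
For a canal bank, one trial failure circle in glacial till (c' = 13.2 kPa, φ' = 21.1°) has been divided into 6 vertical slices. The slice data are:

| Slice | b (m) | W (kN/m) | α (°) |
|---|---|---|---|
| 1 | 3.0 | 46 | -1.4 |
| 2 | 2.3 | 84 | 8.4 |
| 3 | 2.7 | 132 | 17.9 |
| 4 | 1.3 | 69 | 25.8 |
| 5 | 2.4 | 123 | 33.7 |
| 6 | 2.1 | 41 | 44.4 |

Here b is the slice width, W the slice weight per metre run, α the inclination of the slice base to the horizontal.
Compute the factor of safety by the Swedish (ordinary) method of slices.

FS = 2.11

Ordinary method of slices: FS = Σ[c'·Δl_i + (W_i cosα_i)·tanφ'] / Σ W_i sinα_i, with Δl_i = b_i / cosα_i.
Slice 1: Δl = 3.0/cos(-1.4°) = 3.001 m; N'_1 = 46·cos(-1.4°) = 46.0; c'Δl = 39.61; W sinα = -1.1
Slice 2: Δl = 2.3/cos8.4° = 2.325 m; N'_2 = 84·cos8.4° = 83.1; c'Δl = 30.69; W sinα = 12.3
Slice 3: Δl = 2.7/cos17.9° = 2.837 m; N'_3 = 132·cos17.9° = 125.6; c'Δl = 37.45; W sinα = 40.6
Slice 4: Δl = 1.3/cos25.8° = 1.444 m; N'_4 = 69·cos25.8° = 62.1; c'Δl = 19.06; W sinα = 30.0
Slice 5: Δl = 2.4/cos33.7° = 2.885 m; N'_5 = 123·cos33.7° = 102.3; c'Δl = 38.08; W sinα = 68.2
Slice 6: Δl = 2.1/cos44.4° = 2.939 m; N'_6 = 41·cos44.4° = 29.3; c'Δl = 38.80; W sinα = 28.7
Σc'Δl = 203.7 kN/m; ΣN' = 448.4 kN/m; ΣW sinα = 178.7 kN/m
Resisting = 203.7 + 448.4·tan21.1° = 203.7 + 173.0 = 376.7 kN/m
FS = 376.7 / 178.7 = 2.108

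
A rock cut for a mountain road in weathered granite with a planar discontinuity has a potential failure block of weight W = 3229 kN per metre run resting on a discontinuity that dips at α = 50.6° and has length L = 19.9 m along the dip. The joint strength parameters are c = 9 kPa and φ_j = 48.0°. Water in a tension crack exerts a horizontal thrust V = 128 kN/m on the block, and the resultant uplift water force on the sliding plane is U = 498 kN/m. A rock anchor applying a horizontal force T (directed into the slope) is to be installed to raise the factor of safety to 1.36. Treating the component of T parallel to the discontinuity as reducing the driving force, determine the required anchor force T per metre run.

T = 994 kN/m

Resolving forces along and normal to the sliding plane, with the horizontal anchor force T adding T·sinα to the effective normal force and T·cosα acting up the plane against the driving force:
FS = [cL + (W cosα − U − V sinα + T sinα) tanφ_j] / [W sinα + V cosα − T cosα]
Without the anchor: N' = 1452.6 kN/m, driving T_d = 2576.4 kN/m, resisting R = 9·19.9 + 1452.6·tan48.0° = 1792.4 kN/m, FS = 0.70.
Setting FS = 1.36 and solving for T:
1.36·(2576.4 − T cos50.6°) = 1792.4 + T sin50.6°·tan48.0°
T·(sin50.6°·tan48.0° + 1.36·cos50.6°) = 1.36·2576.4 − 1792.4
T·(0.7727·1.1106 + 1.36·0.6347) = 3503.9 − 1792.4 = 1711.5
T·1.7214 = 1711.5
T = 994.2 kN/m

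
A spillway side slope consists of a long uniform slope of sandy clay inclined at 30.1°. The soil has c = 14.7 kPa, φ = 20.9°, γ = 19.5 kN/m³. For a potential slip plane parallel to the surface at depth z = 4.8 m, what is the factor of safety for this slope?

For an infinite slope with a slip plane parallel to the surface (no pore pressure): FS = [c + γz cos²β tanφ] / [γz sinβ cosβ].
γz = 19.5·4.8 = 93.60 kN/m²
Numerator = 14.7 + 93.60·cos²30.1°·tan20.9° = 14.7 + 93.60·0.7485·0.3819 = 41.453 kPa
Denominator = 93.60·sin30.1°·cos30.1° = 93.60·0.5015·0.8652 = 40.611 kPa
FS = 41.453 / 40.611 = 1.021

FS = 1.02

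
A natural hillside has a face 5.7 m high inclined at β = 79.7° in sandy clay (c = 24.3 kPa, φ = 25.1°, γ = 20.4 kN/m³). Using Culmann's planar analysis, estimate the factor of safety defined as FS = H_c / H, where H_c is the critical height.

H_c = (4c/γ) · sinβ cosφ / [1 − cos(β − φ)]
    = (4·24.3/20.4) · sin79.7°·cos25.1° / [1 − cos54.6°]
    = 4.765 · 0.8910 / 0.4207 = 10.09 m
FS = H_c / H = 10.09 / 5.7 = 1.770

FS = 1.77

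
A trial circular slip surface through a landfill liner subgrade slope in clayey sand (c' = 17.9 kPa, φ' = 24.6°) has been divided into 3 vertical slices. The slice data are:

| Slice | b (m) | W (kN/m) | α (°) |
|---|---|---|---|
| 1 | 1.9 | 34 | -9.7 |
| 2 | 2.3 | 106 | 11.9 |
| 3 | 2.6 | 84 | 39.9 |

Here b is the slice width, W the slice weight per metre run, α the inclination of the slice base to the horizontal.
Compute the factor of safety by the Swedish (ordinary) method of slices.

Ordinary method of slices: FS = Σ[c'·Δl_i + (W_i cosα_i)·tanφ'] / Σ W_i sinα_i, with Δl_i = b_i / cosα_i.
Slice 1: Δl = 1.9/cos(-9.7°) = 1.928 m; N'_1 = 34·cos(-9.7°) = 33.5; c'Δl = 34.50; W sinα = -5.7
Slice 2: Δl = 2.3/cos11.9° = 2.351 m; N'_2 = 106·cos11.9° = 103.7; c'Δl = 42.07; W sinα = 21.9
Slice 3: Δl = 2.6/cos39.9° = 3.389 m; N'_3 = 84·cos39.9° = 64.4; c'Δl = 60.66; W sinα = 53.9
Σc'Δl = 137.2 kN/m; ΣN' = 201.7 kN/m; ΣW sinα = 70.0 kN/m
Resisting = 137.2 + 201.7·tan24.6° = 137.2 + 92.3 = 229.6 kN/m
FS = 229.6 / 70.0 = 3.279

FS = 3.28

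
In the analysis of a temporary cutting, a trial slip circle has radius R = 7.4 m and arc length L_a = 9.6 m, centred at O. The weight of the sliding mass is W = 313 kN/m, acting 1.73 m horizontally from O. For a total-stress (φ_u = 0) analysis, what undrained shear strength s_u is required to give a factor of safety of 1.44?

FS = s_u·L_a·R / (W·d), so s_u = FS·W·d / (L_a·R).
s_u = 1.44·313·1.73 / (9.60·7.4) = 779.7 / 71.04 = 10.98 kPa

s_u = 11.0 kPa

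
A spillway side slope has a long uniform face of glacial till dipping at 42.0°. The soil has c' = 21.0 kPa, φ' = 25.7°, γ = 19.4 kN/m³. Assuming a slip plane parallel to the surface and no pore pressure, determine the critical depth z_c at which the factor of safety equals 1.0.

z_c = 4.68 m

Setting FS = 1.00 in FS = [c' + γz cos²β tanφ'] / [γz sinβ cosβ] and solving for z:
z = c' / [γ cosβ (FS·sinβ − cosβ·tanφ')]
  = 21.0 / [19.4·cos42.0°·(1.00·sin42.0° − cos42.0°·tan25.7°)]
  = 21.0 / [19.4·0.7431·(1.00·0.6691 − 0.7431·0.4813)]
  = 21.0 / 4.4906 = 4.676 m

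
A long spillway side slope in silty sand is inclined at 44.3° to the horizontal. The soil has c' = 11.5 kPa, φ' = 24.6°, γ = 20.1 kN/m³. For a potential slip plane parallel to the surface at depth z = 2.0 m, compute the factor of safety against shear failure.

FS = 1.04

For an infinite slope with a slip plane parallel to the surface (no pore pressure): FS = [c' + γz cos²β tanφ'] / [γz sinβ cosβ].
γz = 20.1·2.0 = 40.20 kN/m²
Numerator = 11.5 + 40.20·cos²44.3°·tan24.6° = 11.5 + 40.20·0.5122·0.4578 = 20.927 kPa
Denominator = 40.20·sin44.3°·cos44.3° = 40.20·0.6984·0.7157 = 20.094 kPa
FS = 20.927 / 20.094 = 1.041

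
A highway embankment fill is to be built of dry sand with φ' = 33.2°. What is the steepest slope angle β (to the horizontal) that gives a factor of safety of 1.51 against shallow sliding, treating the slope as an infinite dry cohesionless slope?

For an infinite dry cohesionless slope FS = tanφ'/tanβ, so tanβ = tanφ' / FS.
tanβ = tan33.2° / 1.51 = 0.6544 / 1.51 = 0.4334
β = arctan(0.4334) = 23.43°

β = 23.4°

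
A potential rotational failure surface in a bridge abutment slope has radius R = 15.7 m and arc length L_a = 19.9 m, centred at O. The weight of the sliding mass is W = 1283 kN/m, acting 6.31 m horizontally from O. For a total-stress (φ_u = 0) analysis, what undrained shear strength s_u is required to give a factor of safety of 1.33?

s_u = 34.5 kPa

FS = s_u·L_a·R / (W·d), so s_u = FS·W·d / (L_a·R).
s_u = 1.33·1283·6.31 / (19.90·15.7) = 10767.3 / 312.43 = 34.46 kPa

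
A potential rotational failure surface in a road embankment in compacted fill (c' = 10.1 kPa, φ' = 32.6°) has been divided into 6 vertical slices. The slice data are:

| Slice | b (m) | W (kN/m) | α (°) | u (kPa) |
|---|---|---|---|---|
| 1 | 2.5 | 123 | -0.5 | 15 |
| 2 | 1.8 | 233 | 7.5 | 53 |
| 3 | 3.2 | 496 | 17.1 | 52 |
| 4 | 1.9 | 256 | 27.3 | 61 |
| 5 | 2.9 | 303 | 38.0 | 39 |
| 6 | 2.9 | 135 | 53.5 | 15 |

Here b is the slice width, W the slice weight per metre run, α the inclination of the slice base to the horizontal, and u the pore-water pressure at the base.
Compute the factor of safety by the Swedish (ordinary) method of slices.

FS = 1.10

Ordinary method of slices: FS = Σ[c'·Δl_i + (W_i cosα_i − u_i·Δl_i)·tanφ'] / Σ W_i sinα_i, with Δl_i = b_i / cosα_i.
Slice 1: Δl = 2.5/cos(-0.5°) = 2.500 m; N'_1 = 123·cos(-0.5°) − 15·2.500 = 85.5; c'Δl = 25.25; W sinα = -1.1
Slice 2: Δl = 1.8/cos7.5° = 1.816 m; N'_2 = 233·cos7.5° − 53·1.816 = 134.8; c'Δl = 18.34; W sinα = 30.4
Slice 3: Δl = 3.2/cos17.1° = 3.348 m; N'_3 = 496·cos17.1° − 52·3.348 = 300.0; c'Δl = 33.81; W sinα = 145.8
Slice 4: Δl = 1.9/cos27.3° = 2.138 m; N'_4 = 256·cos27.3° − 61·2.138 = 97.1; c'Δl = 21.60; W sinα = 117.4
Slice 5: Δl = 2.9/cos38.0° = 3.680 m; N'_5 = 303·cos38.0° − 39·3.680 = 95.2; c'Δl = 37.17; W sinα = 186.5
Slice 6: Δl = 2.9/cos53.5° = 4.875 m; N'_6 = 135·cos53.5° − 15·4.875 = 7.2; c'Δl = 49.24; W sinα = 108.5
Σc'Δl = 185.4 kN/m; ΣN' = 719.7 kN/m; ΣW sinα = 587.7 kN/m
Resisting = 185.4 + 719.7·tan32.6° = 185.4 + 460.3 = 645.7 kN/m
FS = 645.7 / 587.7 = 1.099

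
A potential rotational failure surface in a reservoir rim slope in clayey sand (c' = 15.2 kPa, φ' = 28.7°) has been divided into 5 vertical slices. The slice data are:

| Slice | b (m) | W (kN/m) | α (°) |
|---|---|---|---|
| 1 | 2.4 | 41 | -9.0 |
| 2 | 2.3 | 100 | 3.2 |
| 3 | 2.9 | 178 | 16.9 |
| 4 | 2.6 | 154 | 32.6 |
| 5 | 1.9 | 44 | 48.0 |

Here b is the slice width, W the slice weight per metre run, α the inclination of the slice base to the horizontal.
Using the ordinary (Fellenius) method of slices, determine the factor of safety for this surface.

Ordinary method of slices: FS = Σ[c'·Δl_i + (W_i cosα_i)·tanφ'] / Σ W_i sinα_i, with Δl_i = b_i / cosα_i.
Slice 1: Δl = 2.4/cos(-9.0°) = 2.430 m; N'_1 = 41·cos(-9.0°) = 40.5; c'Δl = 36.93; W sinα = -6.4
Slice 2: Δl = 2.3/cos3.2° = 2.304 m; N'_2 = 100·cos3.2° = 99.8; c'Δl = 35.01; W sinα = 5.6
Slice 3: Δl = 2.9/cos16.9° = 3.031 m; N'_3 = 178·cos16.9° = 170.3; c'Δl = 46.07; W sinα = 51.7
Slice 4: Δl = 2.6/cos32.6° = 3.086 m; N'_4 = 154·cos32.6° = 129.7; c'Δl = 46.91; W sinα = 83.0
Slice 5: Δl = 1.9/cos48.0° = 2.840 m; N'_5 = 44·cos48.0° = 29.4; c'Δl = 43.16; W sinα = 32.7
Σc'Δl = 208.1 kN/m; ΣN' = 469.8 kN/m; ΣW sinα = 166.6 kN/m
Resisting = 208.1 + 469.8·tan28.7° = 208.1 + 257.2 = 465.3 kN/m
FS = 465.3 / 166.6 = 2.793

FS = 2.79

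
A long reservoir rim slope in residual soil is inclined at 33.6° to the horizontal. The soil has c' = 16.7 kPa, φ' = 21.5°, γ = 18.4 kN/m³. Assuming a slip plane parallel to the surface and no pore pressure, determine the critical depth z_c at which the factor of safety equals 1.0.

z_c = 4.84 m

Setting FS = 1.00 in FS = [c' + γz cos²β tanφ'] / [γz sinβ cosβ] and solving for z:
z = c' / [γ cosβ (FS·sinβ − cosβ·tanφ')]
  = 16.7 / [18.4·cos33.6°·(1.00·sin33.6° − cos33.6°·tan21.5°)]
  = 16.7 / [18.4·0.8329·(1.00·0.5534 − 0.8329·0.3939)]
  = 16.7 / 3.4528 = 4.837 m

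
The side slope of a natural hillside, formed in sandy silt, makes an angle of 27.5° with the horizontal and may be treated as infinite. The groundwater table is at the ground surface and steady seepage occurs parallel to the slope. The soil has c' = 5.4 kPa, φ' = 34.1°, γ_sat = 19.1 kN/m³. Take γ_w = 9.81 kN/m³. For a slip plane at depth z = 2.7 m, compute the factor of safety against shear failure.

With seepage parallel to the slope and the water table at the surface, the effective normal stress on the slip plane uses the buoyant unit weight γ' = γ_sat − γ_w while the driving shear stress uses γ_sat:
FS = [c' + γ' z cos²β tanφ'] / [γ_sat z sinβ cosβ]
γ' = 19.1 − 9.81 = 9.29 kN/m³
Numerator = 5.4 + 9.29·2.7·cos²27.5°·tan34.1° = 5.4 + 9.29·2.7·0.7868·0.6771 = 18.762 kPa
Denominator = 19.1·2.7·sin27.5°·cos27.5° = 19.1·2.7·0.4617·0.8870 = 21.122 kPa
FS = 18.762 / 21.122 = 0.888

FS = 0.89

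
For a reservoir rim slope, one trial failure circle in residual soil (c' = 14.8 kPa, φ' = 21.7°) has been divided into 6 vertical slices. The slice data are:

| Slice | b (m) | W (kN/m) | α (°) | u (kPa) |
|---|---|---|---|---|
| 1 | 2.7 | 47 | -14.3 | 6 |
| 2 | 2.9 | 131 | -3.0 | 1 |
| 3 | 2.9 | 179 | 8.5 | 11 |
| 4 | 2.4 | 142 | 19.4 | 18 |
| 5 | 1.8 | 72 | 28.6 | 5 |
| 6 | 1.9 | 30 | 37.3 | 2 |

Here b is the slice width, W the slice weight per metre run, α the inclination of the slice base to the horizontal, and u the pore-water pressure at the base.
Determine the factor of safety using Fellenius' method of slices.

Ordinary method of slices: FS = Σ[c'·Δl_i + (W_i cosα_i − u_i·Δl_i)·tanφ'] / Σ W_i sinα_i, with Δl_i = b_i / cosα_i.
Slice 1: Δl = 2.7/cos(-14.3°) = 2.786 m; N'_1 = 47·cos(-14.3°) − 6·2.786 = 28.8; c'Δl = 41.24; W sinα = -11.6
Slice 2: Δl = 2.9/cos(-3.0°) = 2.904 m; N'_2 = 131·cos(-3.0°) − 1·2.904 = 127.9; c'Δl = 42.98; W sinα = -6.9
Slice 3: Δl = 2.9/cos8.5° = 2.932 m; N'_3 = 179·cos8.5° − 11·2.932 = 144.8; c'Δl = 43.40; W sinα = 26.5
Slice 4: Δl = 2.4/cos19.4° = 2.544 m; N'_4 = 142·cos19.4° − 18·2.544 = 88.1; c'Δl = 37.66; W sinα = 47.2
Slice 5: Δl = 1.8/cos28.6° = 2.050 m; N'_5 = 72·cos28.6° − 5·2.050 = 53.0; c'Δl = 30.34; W sinα = 34.5
Slice 6: Δl = 1.9/cos37.3° = 2.389 m; N'_6 = 30·cos37.3° − 2·2.389 = 19.1; c'Δl = 35.35; W sinα = 18.2
Σc'Δl = 231.0 kN/m; ΣN' = 461.7 kN/m; ΣW sinα = 107.8 kN/m
Resisting = 231.0 + 461.7·tan21.7° = 231.0 + 183.7 = 414.7 kN/m
FS = 414.7 / 107.8 = 3.847

FS = 3.85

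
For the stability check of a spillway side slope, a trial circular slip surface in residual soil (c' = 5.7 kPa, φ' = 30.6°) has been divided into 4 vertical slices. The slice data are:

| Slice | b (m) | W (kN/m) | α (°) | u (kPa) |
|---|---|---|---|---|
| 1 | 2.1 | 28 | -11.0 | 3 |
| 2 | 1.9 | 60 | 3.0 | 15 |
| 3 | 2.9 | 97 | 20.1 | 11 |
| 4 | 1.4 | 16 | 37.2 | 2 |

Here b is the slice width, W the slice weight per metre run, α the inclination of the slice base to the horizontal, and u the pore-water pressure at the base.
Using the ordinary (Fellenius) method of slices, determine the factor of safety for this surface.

Ordinary method of slices: FS = Σ[c'·Δl_i + (W_i cosα_i − u_i·Δl_i)·tanφ'] / Σ W_i sinα_i, with Δl_i = b_i / cosα_i.
Slice 1: Δl = 2.1/cos(-11.0°) = 2.139 m; N'_1 = 28·cos(-11.0°) − 3·2.139 = 21.1; c'Δl = 12.19; W sinα = -5.3
Slice 2: Δl = 1.9/cos3.0° = 1.903 m; N'_2 = 60·cos3.0° − 15·1.903 = 31.4; c'Δl = 10.84; W sinα = 3.1
Slice 3: Δl = 2.9/cos20.1° = 3.088 m; N'_3 = 97·cos20.1° − 11·3.088 = 57.1; c'Δl = 17.60; W sinα = 33.3
Slice 4: Δl = 1.4/cos37.2° = 1.758 m; N'_4 = 16·cos37.2° − 2·1.758 = 9.2; c'Δl = 10.02; W sinα = 9.7
Σc'Δl = 50.7 kN/m; ΣN' = 118.8 kN/m; ΣW sinα = 40.8 kN/m
Resisting = 50.7 + 118.8·tan30.6° = 50.7 + 70.3 = 120.9 kN/m
FS = 120.9 / 40.8 = 2.963

FS = 2.96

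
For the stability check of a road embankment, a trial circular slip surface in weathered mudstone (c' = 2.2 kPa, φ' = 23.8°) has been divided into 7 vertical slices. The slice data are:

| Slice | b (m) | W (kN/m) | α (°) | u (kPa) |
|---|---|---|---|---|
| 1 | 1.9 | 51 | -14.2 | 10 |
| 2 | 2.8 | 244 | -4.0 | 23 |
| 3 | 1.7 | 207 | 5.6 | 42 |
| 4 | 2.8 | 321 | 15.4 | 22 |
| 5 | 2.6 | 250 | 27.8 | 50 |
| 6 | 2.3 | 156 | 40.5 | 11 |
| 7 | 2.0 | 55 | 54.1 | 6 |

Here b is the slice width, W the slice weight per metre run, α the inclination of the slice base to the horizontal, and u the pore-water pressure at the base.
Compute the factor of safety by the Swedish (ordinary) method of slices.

FS = 1.11

Ordinary method of slices: FS = Σ[c'·Δl_i + (W_i cosα_i − u_i·Δl_i)·tanφ'] / Σ W_i sinα_i, with Δl_i = b_i / cosα_i.
Slice 1: Δl = 1.9/cos(-14.2°) = 1.960 m; N'_1 = 51·cos(-14.2°) − 10·1.960 = 29.8; c'Δl = 4.31; W sinα = -12.5
Slice 2: Δl = 2.8/cos(-4.0°) = 2.807 m; N'_2 = 244·cos(-4.0°) − 23·2.807 = 178.8; c'Δl = 6.18; W sinα = -17.0
Slice 3: Δl = 1.7/cos5.6° = 1.708 m; N'_3 = 207·cos5.6° − 42·1.708 = 134.3; c'Δl = 3.76; W sinα = 20.2
Slice 4: Δl = 2.8/cos15.4° = 2.904 m; N'_4 = 321·cos15.4° − 22·2.904 = 245.6; c'Δl = 6.39; W sinα = 85.2
Slice 5: Δl = 2.6/cos27.8° = 2.939 m; N'_5 = 250·cos27.8° − 50·2.939 = 74.2; c'Δl = 6.47; W sinα = 116.6
Slice 6: Δl = 2.3/cos40.5° = 3.025 m; N'_6 = 156·cos40.5° − 11·3.025 = 85.4; c'Δl = 6.65; W sinα = 101.3
Slice 7: Δl = 2.0/cos54.1° = 3.411 m; N'_7 = 55·cos54.1° − 6·3.411 = 11.8; c'Δl = 7.50; W sinα = 44.6
Σc'Δl = 41.3 kN/m; ΣN' = 759.9 kN/m; ΣW sinα = 338.4 kN/m
Resisting = 41.3 + 759.9·tan23.8° = 41.3 + 335.1 = 376.4 kN/m
FS = 376.4 / 338.4 = 1.112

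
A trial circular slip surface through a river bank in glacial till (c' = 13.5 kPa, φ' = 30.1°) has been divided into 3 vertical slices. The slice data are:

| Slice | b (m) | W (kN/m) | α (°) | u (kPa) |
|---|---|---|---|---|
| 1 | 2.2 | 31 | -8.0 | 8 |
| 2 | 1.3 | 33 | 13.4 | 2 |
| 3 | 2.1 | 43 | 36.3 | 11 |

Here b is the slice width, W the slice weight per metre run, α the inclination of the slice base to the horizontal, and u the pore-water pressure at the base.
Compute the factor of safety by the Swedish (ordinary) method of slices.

Ordinary method of slices: FS = Σ[c'·Δl_i + (W_i cosα_i − u_i·Δl_i)·tanφ'] / Σ W_i sinα_i, with Δl_i = b_i / cosα_i.
Slice 1: Δl = 2.2/cos(-8.0°) = 2.222 m; N'_1 = 31·cos(-8.0°) − 8·2.222 = 12.9; c'Δl = 29.99; W sinα = -4.3
Slice 2: Δl = 1.3/cos13.4° = 1.336 m; N'_2 = 33·cos13.4° − 2·1.336 = 29.4; c'Δl = 18.04; W sinα = 7.6
Slice 3: Δl = 2.1/cos36.3° = 2.606 m; N'_3 = 43·cos36.3° − 11·2.606 = 6.0; c'Δl = 35.18; W sinα = 25.5
Σc'Δl = 83.2 kN/m; ΣN' = 48.3 kN/m; ΣW sinα = 28.8 kN/m
Resisting = 83.2 + 48.3·tan30.1° = 83.2 + 28.0 = 111.2 kN/m
FS = 111.2 / 28.8 = 3.864

FS = 3.86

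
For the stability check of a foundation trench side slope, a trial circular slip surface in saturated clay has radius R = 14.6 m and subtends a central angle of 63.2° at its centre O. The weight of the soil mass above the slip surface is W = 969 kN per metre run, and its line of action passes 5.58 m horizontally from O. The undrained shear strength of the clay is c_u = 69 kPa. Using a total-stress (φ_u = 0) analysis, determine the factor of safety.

Taking moments about the centre O, the resisting moment is provided by the undrained shear strength acting along the arc:
Arc length L_a = R·θ = 14.6·(63.2°·π/180) = 14.6·1.1030 = 16.10 m
M_R = c_u·L_a·R = 69·16.10·14.6 = 16223.7 kN·m/m
M_D = W·d = 969·5.58 = 5407.0 kN·m/m
FS = M_R / M_D = 16223.7 / 5407.0 = 3.000

FS = 3.00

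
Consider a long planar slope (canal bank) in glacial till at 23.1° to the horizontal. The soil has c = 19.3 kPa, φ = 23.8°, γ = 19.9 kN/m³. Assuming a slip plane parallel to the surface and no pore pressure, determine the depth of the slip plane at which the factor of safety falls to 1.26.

z = 11.89 m

Setting FS = 1.26 in FS = [c + γz cos²β tanφ] / [γz sinβ cosβ] and solving for z:
z = c / [γ cosβ (FS·sinβ − cosβ·tanφ)]
  = 19.3 / [19.9·cos23.1°·(1.26·sin23.1° − cos23.1°·tan23.8°)]
  = 19.3 / [19.9·0.9198·(1.26·0.3923 − 0.9198·0.4411)]
  = 19.3 / 1.6228 = 11.893 m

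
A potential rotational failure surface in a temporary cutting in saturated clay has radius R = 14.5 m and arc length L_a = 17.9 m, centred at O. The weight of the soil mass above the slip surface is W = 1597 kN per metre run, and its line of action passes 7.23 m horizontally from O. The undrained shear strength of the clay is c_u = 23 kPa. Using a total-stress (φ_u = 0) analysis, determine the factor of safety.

FS = 0.52

Taking moments about the centre O, the resisting moment is provided by the undrained shear strength acting along the arc:
M_R = c_u·L_a·R = 23·17.90·14.5 = 5969.6 kN·m/m
M_D = W·d = 1597·7.23 = 11546.3 kN·m/m
FS = M_R / M_D = 5969.6 / 11546.3 = 0.517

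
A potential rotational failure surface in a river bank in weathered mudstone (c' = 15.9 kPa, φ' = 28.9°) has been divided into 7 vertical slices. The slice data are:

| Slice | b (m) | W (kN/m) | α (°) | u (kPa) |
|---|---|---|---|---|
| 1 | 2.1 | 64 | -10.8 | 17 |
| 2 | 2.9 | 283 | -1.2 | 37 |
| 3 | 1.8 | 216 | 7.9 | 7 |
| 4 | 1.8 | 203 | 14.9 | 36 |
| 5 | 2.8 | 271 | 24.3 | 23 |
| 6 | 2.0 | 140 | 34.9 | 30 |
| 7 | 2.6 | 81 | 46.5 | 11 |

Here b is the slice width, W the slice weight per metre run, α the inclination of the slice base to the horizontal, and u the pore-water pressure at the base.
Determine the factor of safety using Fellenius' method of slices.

Ordinary method of slices: FS = Σ[c'·Δl_i + (W_i cosα_i − u_i·Δl_i)·tanφ'] / Σ W_i sinα_i, with Δl_i = b_i / cosα_i.
Slice 1: Δl = 2.1/cos(-10.8°) = 2.138 m; N'_1 = 64·cos(-10.8°) − 17·2.138 = 26.5; c'Δl = 33.99; W sinα = -12.0
Slice 2: Δl = 2.9/cos(-1.2°) = 2.901 m; N'_2 = 283·cos(-1.2°) − 37·2.901 = 175.6; c'Δl = 46.12; W sinα = -5.9
Slice 3: Δl = 1.8/cos7.9° = 1.817 m; N'_3 = 216·cos7.9° − 7·1.817 = 201.2; c'Δl = 28.89; W sinα = 29.7
Slice 4: Δl = 1.8/cos14.9° = 1.863 m; N'_4 = 203·cos14.9° − 36·1.863 = 129.1; c'Δl = 29.62; W sinα = 52.2
Slice 5: Δl = 2.8/cos24.3° = 3.072 m; N'_5 = 271·cos24.3° − 23·3.072 = 176.3; c'Δl = 48.85; W sinα = 111.5
Slice 6: Δl = 2.0/cos34.9° = 2.439 m; N'_6 = 140·cos34.9° − 30·2.439 = 41.7; c'Δl = 38.77; W sinα = 80.1
Slice 7: Δl = 2.6/cos46.5° = 3.777 m; N'_7 = 81·cos46.5° − 11·3.777 = 14.2; c'Δl = 60.06; W sinα = 58.8
Σc'Δl = 286.3 kN/m; ΣN' = 764.7 kN/m; ΣW sinα = 314.3 kN/m
Resisting = 286.3 + 764.7·tan28.9° = 286.3 + 422.1 = 708.4 kN/m
FS = 708.4 / 314.3 = 2.254

FS = 2.25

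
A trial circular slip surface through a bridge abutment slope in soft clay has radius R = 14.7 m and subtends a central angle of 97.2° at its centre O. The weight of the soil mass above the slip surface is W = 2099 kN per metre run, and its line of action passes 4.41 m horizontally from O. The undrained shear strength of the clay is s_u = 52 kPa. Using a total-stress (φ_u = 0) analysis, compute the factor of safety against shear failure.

FS = 2.06

Taking moments about the centre O, the resisting moment is provided by the undrained shear strength acting along the arc:
Arc length L_a = R·θ = 14.7·(97.2°·π/180) = 14.7·1.6965 = 24.94 m
M_R = s_u·L_a·R = 52·24.94·14.7 = 19062.6 kN·m/m
M_D = W·d = 2099·4.41 = 9256.6 kN·m/m
FS = M_R / M_D = 19062.6 / 9256.6 = 2.059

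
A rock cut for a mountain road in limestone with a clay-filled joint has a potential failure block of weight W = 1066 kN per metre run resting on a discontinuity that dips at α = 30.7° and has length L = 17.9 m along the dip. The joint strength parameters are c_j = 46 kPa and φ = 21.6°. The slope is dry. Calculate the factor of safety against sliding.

FS = 2.18

Resolving the block weight along and normal to the plane and applying the Mohr–Coulomb strength on the joint:
N' = W cosα = 1066·cos30.7° = 916.6 kN/m
Driving force T = W sinα = 1066·sin30.7° = 544.2 kN/m
Resisting force R = c_j·L + N'·tanφ = 46·17.9 + 916.6·tan21.6° = 823.4 + 362.9 = 1186.3 kN/m
FS = R / T = 1186.3 / 544.2 = 2.180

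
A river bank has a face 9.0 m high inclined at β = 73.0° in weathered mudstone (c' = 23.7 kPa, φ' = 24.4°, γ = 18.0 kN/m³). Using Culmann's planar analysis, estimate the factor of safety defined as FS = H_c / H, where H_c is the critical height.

H_c = (4c'/γ) · sinβ cosφ' / [1 − cos(β − φ')]
    = (4·23.7/18.0) · sin73.0°·cos24.4° / [1 − cos48.6°]
    = 5.267 · 0.8709 / 0.3387 = 13.54 m
FS = H_c / H = 13.54 / 9.0 = 1.505

FS = 1.50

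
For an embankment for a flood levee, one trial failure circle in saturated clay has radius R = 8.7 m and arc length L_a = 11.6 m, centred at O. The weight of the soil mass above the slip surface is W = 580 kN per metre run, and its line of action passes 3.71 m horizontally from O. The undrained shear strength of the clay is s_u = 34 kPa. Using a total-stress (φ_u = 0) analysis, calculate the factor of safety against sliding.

FS = 1.59

Taking moments about the centre O, the resisting moment is provided by the undrained shear strength acting along the arc:
M_R = s_u·L_a·R = 34·11.60·8.7 = 3431.3 kN·m/m
M_D = W·d = 580·3.71 = 2151.8 kN·m/m
FS = M_R / M_D = 3431.3 / 2151.8 = 1.595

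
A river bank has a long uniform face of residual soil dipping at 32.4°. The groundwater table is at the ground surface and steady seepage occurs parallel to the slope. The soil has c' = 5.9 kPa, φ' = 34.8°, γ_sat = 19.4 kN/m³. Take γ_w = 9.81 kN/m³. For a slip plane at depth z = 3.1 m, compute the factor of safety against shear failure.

With seepage parallel to the slope and the water table at the surface, the effective normal stress on the slip plane uses the buoyant unit weight γ' = γ_sat − γ_w while the driving shear stress uses γ_sat:
FS = [c' + γ' z cos²β tanφ'] / [γ_sat z sinβ cosβ]
γ' = 19.4 − 9.81 = 9.59 kN/m³
Numerator = 5.9 + 9.59·3.1·cos²32.4°·tan34.8° = 5.9 + 9.59·3.1·0.7129·0.6950 = 20.630 kPa
Denominator = 19.4·3.1·sin32.4°·cos32.4° = 19.4·3.1·0.5358·0.8443 = 27.208 kPa
FS = 20.630 / 27.208 = 0.758

FS = 0.76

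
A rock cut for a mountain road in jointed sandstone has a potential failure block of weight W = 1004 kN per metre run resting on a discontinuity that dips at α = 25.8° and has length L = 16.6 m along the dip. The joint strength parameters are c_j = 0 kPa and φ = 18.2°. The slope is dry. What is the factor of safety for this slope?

FS = 0.68

Resolving the block weight along and normal to the plane and applying the Mohr–Coulomb strength on the joint:
N' = W cosα = 1004·cos25.8° = 903.9 kN/m
Driving force T = W sinα = 1004·sin25.8° = 437.0 kN/m
Resisting force R = c_j·L + N'·tanφ = 0·16.6 + 903.9·tan18.2° = 0.0 + 297.2 = 297.2 kN/m
FS = R / T = 297.2 / 437.0 = 0.680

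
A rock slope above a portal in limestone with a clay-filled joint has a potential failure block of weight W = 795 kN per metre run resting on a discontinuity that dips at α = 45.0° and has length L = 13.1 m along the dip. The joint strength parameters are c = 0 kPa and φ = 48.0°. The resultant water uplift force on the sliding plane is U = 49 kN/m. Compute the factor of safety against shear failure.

FS = 1.01

Resolving the block weight along and normal to the plane and applying the Mohr–Coulomb strength on the joint:
N' = W cosα − U = 795·cos45.0° − 49 = 513.1 kN/m
Driving force T = W sinα = 795·sin45.0° = 562.1 kN/m
Resisting force R = c·L + N'·tanφ = 0·13.1 + 513.1·tan48.0° = 0.0 + 569.9 = 569.9 kN/m
FS = R / T = 569.9 / 562.1 = 1.014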